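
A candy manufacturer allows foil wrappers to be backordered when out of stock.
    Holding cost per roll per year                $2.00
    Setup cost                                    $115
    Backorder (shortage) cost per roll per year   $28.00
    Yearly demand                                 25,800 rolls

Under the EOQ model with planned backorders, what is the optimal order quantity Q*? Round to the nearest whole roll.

1,783 rolls

Q* = √(2DS/H) · √((H + b)/b)
   = √(2 × 25,800 × 115 / 2) · √((2 + 28) / 28)
   = 1,722.498 × 1.0351 ≈ 1,782.96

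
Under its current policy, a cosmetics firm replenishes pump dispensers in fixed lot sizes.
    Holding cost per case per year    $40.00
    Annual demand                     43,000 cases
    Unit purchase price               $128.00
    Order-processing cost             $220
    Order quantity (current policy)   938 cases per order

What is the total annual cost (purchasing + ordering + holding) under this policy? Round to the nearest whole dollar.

$5,532,845

Orders/yr = 43,000/938 = 45.842; ordering cost = 45.842 × $220 = $10,085.29
Average inventory = 938/2 = 469; holding cost = 469 × $40 = $18,760.00
Purchase cost = D·C = 43,000 × 128 = $5,504,000.00
Total = $10,085.29 + $18,760.00 + $5,504,000.00 = $5,532,845.29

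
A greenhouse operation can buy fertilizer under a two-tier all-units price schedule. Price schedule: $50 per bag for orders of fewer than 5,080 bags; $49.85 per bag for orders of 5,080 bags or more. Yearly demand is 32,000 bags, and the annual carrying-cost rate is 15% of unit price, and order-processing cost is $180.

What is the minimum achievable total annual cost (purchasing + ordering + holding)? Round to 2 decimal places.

$1,609,295.16

H₁ = 15%×$50 = $7.5000;  H₂ = 15%×$49.85 = $7.4775
EOQ₁ = √(2×32,000×180/7.5000) = 1,239.35  (< 5,080, feasible at tier 1)
EOQ₂ = √(2×32,000×180/7.4775) = 1,241.22  (< 5,080 → use Q = 5,080 at tier-2 price)
TC(tier 1 (EOQ₁), Q≈1,239.4) = $1,609,295.16
TC(tier 2, Q≈5,080.0) = $1,615,326.71
Minimum at tier 1 (EOQ₁): $1,609,295.16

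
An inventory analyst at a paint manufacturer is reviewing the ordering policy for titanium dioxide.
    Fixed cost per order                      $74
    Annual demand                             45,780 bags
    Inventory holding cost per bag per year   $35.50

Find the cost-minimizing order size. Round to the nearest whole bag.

Q* = √(2·D·S / H) = √(2·45,780·74 / 35.5) = √190,857.5 ≈ 436.87

437 bags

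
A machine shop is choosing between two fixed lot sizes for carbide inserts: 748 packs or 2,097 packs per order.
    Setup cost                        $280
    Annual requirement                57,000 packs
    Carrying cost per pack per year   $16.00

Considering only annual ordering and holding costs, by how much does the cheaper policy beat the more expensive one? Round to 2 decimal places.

$2,934.03

For each Q, cost = (D/Q)·S + (Q/2)·H.
TC(748) = (57,000/748)×280 + (748/2)×16 = $27,320.90
TC(2,097) = (57,000/2,097)×280 + (2,097/2)×16 = $24,386.87
Cheaper: Q = 2,097.  Difference = $2,934.03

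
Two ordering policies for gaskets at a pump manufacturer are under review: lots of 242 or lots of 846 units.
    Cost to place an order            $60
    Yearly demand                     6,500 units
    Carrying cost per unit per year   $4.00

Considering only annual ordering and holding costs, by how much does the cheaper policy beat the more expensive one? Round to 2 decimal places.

$57.42

TC(Q) = (D/Q)S + (Q/2)H
TC(242) = (6,500/242)×60 + (242/2)×4 = $2,095.57
TC(846) = (6,500/846)×60 + (846/2)×4 = $2,152.99
|ΔTC| = |$2,095.57 − $2,152.99| = $57.42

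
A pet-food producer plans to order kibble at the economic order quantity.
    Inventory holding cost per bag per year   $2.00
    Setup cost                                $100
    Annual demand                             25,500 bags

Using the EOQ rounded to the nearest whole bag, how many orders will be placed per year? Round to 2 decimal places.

2DS/H = 2·25,500·100/2 = 2,550,000.00
EOQ = √2,550,000.00 ≈ 1,596.87 → Q = 1,597
N = D/Q = 25,500/1,597 ≈ 15.967 orders/yr

15.97 orders per year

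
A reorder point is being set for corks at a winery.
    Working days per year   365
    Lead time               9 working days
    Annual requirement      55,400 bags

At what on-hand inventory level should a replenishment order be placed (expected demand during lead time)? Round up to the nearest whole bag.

Daily demand d = 55,400 / 365 = 151.781 bags/day
Demand during lead time = 151.781 × 9 = 1,366.03
Reorder point = 1,366.03 → round up

1,367 bags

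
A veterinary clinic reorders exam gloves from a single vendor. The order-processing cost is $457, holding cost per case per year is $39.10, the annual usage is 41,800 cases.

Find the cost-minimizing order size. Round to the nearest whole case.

988 cases

2DS/H = 2·41,800·457/39.1 = 977,115.09
EOQ = √977,115.09 ≈ 988.49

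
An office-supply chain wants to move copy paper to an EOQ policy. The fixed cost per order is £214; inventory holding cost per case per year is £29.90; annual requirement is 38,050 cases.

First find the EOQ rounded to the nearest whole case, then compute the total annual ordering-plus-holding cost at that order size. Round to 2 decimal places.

2DS/H = 2·38,050·214/29.9 = 544,662.21
EOQ = √544,662.21 ≈ 738.01 → Q = 738 cases
Orders/yr = 38,050/738 = 51.558; ordering cost = 51.558 × £214 = £11,033.47
Average inventory = 738/2 = 369; holding cost = 369 × £29.9 = £11,033.10
Total = £11,033.47 + £11,033.10 = £22,066.57

£22,066.57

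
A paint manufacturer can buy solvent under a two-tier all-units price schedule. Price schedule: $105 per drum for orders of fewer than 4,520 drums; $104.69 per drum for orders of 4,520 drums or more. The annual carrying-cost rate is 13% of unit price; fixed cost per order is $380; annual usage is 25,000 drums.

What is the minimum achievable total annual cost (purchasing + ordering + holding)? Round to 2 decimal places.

$2,641,104.35

H₁ = 13%×$105 = $13.6500;  H₂ = 13%×$104.69 = $13.6097
EOQ₁ = √(2×25,000×380/13.6500) = 1,179.81  (< 4,520, feasible at tier 1)
EOQ₂ = √(2×25,000×380/13.6097) = 1,181.55  (< 4,520 → use Q = 4,520 at tier-2 price)
TC(tier 1 (EOQ₁), Q≈1,179.8) = $2,641,104.35
TC(tier 2, Q≈4,520.0) = $2,650,109.69
Minimum at tier 1 (EOQ₁): $2,641,104.35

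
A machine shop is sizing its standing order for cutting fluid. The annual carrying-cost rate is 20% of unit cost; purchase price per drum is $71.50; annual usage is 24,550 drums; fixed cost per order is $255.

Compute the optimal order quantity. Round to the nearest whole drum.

936 drums

Carrying cost H = $71.5 × 20% = $14.3000/drum/yr
Optimal lot size Q* = (2 × 24,550 × $255 / $14.3)^½ ≈ 935.71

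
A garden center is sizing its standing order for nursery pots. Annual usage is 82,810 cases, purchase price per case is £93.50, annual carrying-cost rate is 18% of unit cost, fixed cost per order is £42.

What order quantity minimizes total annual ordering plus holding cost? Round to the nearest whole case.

Carrying cost H = £93.5 × 18% = £16.8300/case/yr
2DS/H = 2·82,810·42/16.83 = 413,311.94
EOQ = √413,311.94 ≈ 642.89

643 cases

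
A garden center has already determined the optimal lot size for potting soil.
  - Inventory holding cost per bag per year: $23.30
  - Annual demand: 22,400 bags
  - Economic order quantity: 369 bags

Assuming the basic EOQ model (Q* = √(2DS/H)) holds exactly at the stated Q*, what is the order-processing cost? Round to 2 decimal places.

Since Q* = (2DS/H)^½, squaring gives Q*²·H = 2DS.
S = Q²H / (2D) = 369² × 23.3 / (2 × 22,400) = 70.8159

$70.82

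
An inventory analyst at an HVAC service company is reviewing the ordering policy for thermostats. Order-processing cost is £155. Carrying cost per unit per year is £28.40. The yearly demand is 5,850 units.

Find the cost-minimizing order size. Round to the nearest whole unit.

253 units

Optimal lot size Q* = (2 × 5,850 × £155 / £28.4)^½ ≈ 252.70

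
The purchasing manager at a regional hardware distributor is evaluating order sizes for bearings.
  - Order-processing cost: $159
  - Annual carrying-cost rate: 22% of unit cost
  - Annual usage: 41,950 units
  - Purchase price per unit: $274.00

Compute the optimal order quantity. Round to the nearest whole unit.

470 units

Carrying cost H = $274 × 22% = $60.2800/unit/yr
Optimal lot size Q* = (2 × 41,950 × $159 / $60.28)^½ ≈ 470.43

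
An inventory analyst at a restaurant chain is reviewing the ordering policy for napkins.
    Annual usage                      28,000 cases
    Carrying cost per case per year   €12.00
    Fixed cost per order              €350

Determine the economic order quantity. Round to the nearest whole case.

1,278 cases

Optimal lot size Q* = (2 × 28,000 × €350 / €12)^½ ≈ 1,278.02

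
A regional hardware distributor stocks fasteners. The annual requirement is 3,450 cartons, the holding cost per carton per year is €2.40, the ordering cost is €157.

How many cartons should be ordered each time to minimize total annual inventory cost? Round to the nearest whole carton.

EOQ = √(2DS/H) = √(2 × 3,450 × 157 / 2.4)
    = √(451,375.00) ≈ 671.84

672 cartons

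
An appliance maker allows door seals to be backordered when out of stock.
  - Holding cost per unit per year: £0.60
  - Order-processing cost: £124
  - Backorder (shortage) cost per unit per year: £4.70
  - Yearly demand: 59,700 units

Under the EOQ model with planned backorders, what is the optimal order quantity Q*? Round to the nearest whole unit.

5,275 units

Q* = √(2DS/H) · √((H + b)/b)
   = √(2 × 59,700 × 124 / 0.6) · √((0.6 + 4.7) / 4.7)
   = 4,967.494 × 1.0619 ≈ 5,275.05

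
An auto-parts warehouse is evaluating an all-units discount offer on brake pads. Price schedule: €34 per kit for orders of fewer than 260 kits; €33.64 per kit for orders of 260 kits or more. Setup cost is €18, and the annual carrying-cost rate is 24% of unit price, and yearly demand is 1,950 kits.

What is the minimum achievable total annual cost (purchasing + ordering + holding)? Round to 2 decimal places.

€66,782.57

H₁ = 24%×€34 = €8.1600;  H₂ = 24%×€33.64 = €8.0736
EOQ₁ = √(2×1,950×18/8.1600) = 92.75  (< 260, feasible at tier 1)
EOQ₂ = √(2×1,950×18/8.0736) = 93.25  (< 260 → use Q = 260 at tier-2 price)
TC(tier 1 (EOQ₁), Q≈92.8) = €67,056.86
TC(tier 2, Q≈260.0) = €66,782.57
Minimum at tier 2: €66,782.57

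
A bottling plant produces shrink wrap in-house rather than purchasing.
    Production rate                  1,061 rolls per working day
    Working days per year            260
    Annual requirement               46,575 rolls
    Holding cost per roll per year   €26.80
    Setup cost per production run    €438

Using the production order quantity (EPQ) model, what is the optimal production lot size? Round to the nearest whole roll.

d = 46,575/260 = 179.1346 rolls/day;  effective holding cost H(1 − d/p) = 26.8·(1 − 179.1346/1061) = 22.27520
Q* = √(2DS / H_eff) = √(2·46,575·438 / 22.27520) ≈ 1,353.37

1,353 rolls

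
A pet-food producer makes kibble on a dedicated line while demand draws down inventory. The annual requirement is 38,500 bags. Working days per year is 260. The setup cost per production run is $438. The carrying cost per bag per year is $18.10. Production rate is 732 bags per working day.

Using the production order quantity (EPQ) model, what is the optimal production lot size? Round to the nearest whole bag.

Daily demand d = 38,500/260 = 148.077; p = 732; 1 − d/p = 0.79771
EPQ = √(2DS / (H(1 − d/p)))
    = √(2 × 38,500 × 438 / (18.1 × 0.79771)) ≈ 1,528.34

1,528 bags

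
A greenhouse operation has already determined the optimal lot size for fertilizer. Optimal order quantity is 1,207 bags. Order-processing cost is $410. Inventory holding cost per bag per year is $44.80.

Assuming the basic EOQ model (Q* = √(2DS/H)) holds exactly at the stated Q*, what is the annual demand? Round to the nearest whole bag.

79,594 bags per year

Since Q* = (2DS/H)^½, squaring gives Q*²·H = 2DS.
D = Q²H / (2S) = 1,207² × 44.8 / (2 × 410) = 79,593.70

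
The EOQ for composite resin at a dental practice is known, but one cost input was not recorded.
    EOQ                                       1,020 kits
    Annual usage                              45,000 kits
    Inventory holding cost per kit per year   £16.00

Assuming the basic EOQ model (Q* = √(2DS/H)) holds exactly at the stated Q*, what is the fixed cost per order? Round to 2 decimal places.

£184.96

From Q* = √(2DS/H) ⇒ Q*² = 2DS/H.
S = Q²H / (2D) = 1,020² × 16 / (2 × 45,000) = 184.9600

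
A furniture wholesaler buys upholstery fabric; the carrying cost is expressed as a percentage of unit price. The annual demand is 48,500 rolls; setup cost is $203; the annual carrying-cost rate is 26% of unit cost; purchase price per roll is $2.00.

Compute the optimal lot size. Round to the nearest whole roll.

6,154 rolls

H = i·C = 0.26 × $2 = $0.5200 per roll-year
EOQ = √(2DS/H) = √(2 × 48,500 × 203 / 0.52)
    = √(37,867,307.69) ≈ 6,153.64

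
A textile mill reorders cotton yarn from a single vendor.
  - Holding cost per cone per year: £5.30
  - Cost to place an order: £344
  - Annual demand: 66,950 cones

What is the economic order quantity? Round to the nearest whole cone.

2,948 cones

Optimal lot size Q* = (2 × 66,950 × £344 / £5.3)^½ ≈ 2,948.03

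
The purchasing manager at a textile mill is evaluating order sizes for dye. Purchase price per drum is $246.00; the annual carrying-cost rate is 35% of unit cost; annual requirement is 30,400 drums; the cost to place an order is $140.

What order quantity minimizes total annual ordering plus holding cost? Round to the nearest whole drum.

314 drums

H = i·C = 0.35 × $246 = $86.1000 per drum-year
2DS/H = 2·30,400·140/86.1 = 98,861.79
EOQ = √98,861.79 ≈ 314.42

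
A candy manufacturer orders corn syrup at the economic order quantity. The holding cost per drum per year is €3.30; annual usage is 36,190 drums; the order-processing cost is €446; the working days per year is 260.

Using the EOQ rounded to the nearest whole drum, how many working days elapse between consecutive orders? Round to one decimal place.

Optimal lot size Q* = (2 × 36,190 × €446 / €3.3)^½ ≈ 3,127.66 → Q = 3,128 drums
Cycle time = (working days × Q)/D = (260 × 3,128) / 36,190 = 22.473 days

22.5 days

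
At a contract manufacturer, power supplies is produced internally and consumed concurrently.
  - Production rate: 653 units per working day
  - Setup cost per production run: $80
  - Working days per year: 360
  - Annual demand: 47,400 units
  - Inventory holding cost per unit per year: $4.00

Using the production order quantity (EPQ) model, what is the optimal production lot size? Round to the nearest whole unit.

d = 47,400/360 = 131.6667 units/day;  effective holding cost H(1 − d/p) = 4·(1 − 131.6667/653) = 3.19347
Q* = √(2DS / H_eff) = √(2·47,400·80 / 3.19347) ≈ 1,541.05

1,541 units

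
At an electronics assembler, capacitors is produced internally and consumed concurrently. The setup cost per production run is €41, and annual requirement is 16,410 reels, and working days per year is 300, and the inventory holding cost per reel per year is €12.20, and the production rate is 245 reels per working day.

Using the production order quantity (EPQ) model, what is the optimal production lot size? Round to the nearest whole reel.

377 reels

Daily demand d = 16,410/300 = 54.700; p = 245; 1 − d/p = 0.77673
EPQ = √(2DS / (H(1 − d/p)))
    = √(2 × 16,410 × 41 / (12.2 × 0.77673)) ≈ 376.83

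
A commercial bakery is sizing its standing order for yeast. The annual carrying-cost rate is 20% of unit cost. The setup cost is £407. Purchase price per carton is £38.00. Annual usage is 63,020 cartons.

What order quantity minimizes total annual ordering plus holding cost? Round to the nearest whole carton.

2,598 cartons

Carrying cost H = £38 × 20% = £7.6000/carton/yr
Optimal lot size Q* = (2 × 63,020 × £407 / £7.6)^½ ≈ 2,598.03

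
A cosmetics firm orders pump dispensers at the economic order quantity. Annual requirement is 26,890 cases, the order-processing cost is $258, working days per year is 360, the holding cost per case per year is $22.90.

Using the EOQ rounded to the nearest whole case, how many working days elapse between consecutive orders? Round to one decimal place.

2DS/H = 2·26,890·258/22.9 = 605,905.68
EOQ = √605,905.68 ≈ 778.40 → Q = 778 cases
Days between orders = 360 / (D/Q) = 360 / 34.563 ≈ 10.416

10.4 days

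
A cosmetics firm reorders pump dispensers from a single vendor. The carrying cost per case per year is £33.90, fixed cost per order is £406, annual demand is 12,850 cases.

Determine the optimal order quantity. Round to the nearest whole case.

Optimal lot size Q* = (2 × 12,850 × £406 / £33.9)^½ ≈ 554.79

555 cases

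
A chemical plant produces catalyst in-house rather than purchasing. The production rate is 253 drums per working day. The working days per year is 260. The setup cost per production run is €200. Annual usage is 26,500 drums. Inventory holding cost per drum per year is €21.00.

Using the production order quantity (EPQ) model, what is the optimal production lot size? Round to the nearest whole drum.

919 drums

d = 26,500/260 = 101.9231 drums/day;  effective holding cost H(1 − d/p) = 21·(1 − 101.9231/253) = 12.53998
Q* = √(2DS / H_eff) = √(2·26,500·200 / 12.53998) ≈ 919.40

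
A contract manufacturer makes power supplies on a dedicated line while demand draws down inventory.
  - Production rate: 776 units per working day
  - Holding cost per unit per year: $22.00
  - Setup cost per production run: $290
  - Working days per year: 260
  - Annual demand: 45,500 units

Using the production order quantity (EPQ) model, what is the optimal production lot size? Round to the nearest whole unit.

1,245 units

d = 45,500/260 = 175.0000 units/day;  effective holding cost H(1 − d/p) = 22·(1 − 175.0000/776) = 17.03866
Q* = √(2DS / H_eff) = √(2·45,500·290 / 17.03866) ≈ 1,244.52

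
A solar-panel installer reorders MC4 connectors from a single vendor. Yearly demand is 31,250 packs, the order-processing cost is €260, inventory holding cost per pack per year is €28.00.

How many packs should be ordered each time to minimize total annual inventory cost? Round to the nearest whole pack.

762 packs

Q* = √(2·D·S / H) = √(2·31,250·260 / 28) = √580,357.1 ≈ 761.81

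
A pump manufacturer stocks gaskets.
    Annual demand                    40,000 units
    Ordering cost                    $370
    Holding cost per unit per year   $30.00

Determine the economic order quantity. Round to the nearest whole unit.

993 units

Optimal lot size Q* = (2 × 40,000 × $370 / $30)^½ ≈ 993.31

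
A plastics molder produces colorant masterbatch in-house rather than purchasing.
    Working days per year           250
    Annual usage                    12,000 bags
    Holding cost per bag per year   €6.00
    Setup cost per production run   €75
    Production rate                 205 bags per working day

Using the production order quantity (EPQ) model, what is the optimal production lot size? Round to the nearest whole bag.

626 bags

d = 12,000/250 = 48.0000 bags/day;  effective holding cost H(1 − d/p) = 6·(1 − 48.0000/205) = 4.59512
Q* = √(2DS / H_eff) = √(2·12,000·75 / 4.59512) ≈ 625.88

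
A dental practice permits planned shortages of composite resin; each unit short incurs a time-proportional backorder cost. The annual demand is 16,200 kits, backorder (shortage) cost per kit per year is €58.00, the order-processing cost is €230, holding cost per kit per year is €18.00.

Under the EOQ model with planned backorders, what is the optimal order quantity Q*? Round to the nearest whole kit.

Q* = √(2DS/H) · √((H + b)/b)
   = √(2 × 16,200 × 230 / 18) · √((18 + 58) / 58)
   = 643.428 × 1.1447 ≈ 736.53

737 kits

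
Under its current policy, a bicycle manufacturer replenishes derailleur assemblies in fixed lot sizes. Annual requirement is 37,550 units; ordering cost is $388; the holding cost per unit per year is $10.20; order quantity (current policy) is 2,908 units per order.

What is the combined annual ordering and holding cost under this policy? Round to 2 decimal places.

$19,840.91

Ordering: D/Q × S = 37,550/2,908 × $388 = $5,010.11
Holding:  Q/2 × H = 2,908/2 × $10.2 = $14,830.80
Total = $5,010.11 + $14,830.80 = $19,840.91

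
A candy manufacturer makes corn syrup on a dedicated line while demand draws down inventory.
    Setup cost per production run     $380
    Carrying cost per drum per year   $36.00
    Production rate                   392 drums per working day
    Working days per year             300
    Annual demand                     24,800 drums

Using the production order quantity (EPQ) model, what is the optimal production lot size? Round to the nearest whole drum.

Daily demand d = 24,800/300 = 82.667; p = 392; 1 − d/p = 0.78912
EPQ = √(2DS / (H(1 − d/p)))
    = √(2 × 24,800 × 380 / (36 × 0.78912)) ≈ 814.54

815 drums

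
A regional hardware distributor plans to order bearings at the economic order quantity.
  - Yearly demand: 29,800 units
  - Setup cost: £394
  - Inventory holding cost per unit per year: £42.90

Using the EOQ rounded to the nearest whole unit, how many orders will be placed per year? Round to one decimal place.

Q* = √(2·D·S / H) = √(2·29,800·394 / 42.9) = √547,375.3 ≈ 739.85 → Q = 740
N = D/Q = 29,800/740 ≈ 40.270 orders/yr

40.3 orders per year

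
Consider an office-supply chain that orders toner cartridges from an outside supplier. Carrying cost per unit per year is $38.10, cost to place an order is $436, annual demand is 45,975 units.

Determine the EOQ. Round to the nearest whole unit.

Optimal lot size Q* = (2 × 45,975 × $436 / $38.1)^½ ≈ 1,025.79

1,026 units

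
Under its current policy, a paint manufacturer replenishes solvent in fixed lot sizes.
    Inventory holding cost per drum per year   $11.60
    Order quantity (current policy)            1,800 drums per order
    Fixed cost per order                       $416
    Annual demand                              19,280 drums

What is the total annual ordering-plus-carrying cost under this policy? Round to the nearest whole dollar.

Ordering: D/Q × S = 19,280/1,800 × $416 = $4,455.82
Holding:  Q/2 × H = 1,800/2 × $11.6 = $10,440.00
Total = $4,455.82 + $10,440.00 = $14,895.82

$14,896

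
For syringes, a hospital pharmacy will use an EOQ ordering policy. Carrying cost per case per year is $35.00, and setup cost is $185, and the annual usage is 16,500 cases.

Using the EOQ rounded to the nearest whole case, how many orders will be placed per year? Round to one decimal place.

39.5 orders per year

2DS/H = 2·16,500·185/35 = 174,428.57
EOQ = √174,428.57 ≈ 417.65 → Q = 418
Orders per year = D/Q = 16,500 / 418 = 39.474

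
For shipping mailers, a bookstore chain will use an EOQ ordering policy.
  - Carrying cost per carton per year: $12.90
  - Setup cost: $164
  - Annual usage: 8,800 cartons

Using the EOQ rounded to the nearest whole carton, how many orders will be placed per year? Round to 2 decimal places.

EOQ = √(2DS/H) = √(2 × 8,800 × 164 / 12.9)
    = √(223,751.94) ≈ 473.02 → Q = 473
Orders per year = D/Q = 8,800 / 473 = 18.605

18.60 orders per year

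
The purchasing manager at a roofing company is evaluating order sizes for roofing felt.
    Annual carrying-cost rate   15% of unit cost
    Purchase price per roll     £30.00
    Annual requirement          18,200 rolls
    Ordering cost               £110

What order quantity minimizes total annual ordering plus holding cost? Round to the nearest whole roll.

Carrying cost H = £30 × 15% = £4.5000/roll/yr
2DS/H = 2·18,200·110/4.5 = 889,777.78
EOQ = √889,777.78 ≈ 943.28

943 rolls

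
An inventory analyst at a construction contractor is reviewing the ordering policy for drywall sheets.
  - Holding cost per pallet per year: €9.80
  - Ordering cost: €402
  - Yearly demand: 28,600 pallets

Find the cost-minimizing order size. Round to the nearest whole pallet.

1,532 pallets

Optimal lot size Q* = (2 × 28,600 × €402 / €9.8)^½ ≈ 1,531.79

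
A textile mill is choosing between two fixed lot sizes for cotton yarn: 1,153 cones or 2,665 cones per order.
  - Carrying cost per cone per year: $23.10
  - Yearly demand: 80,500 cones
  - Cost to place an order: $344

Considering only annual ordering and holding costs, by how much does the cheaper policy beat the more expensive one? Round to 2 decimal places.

$3,837.25

TC(Q) = (D/Q)S + (Q/2)H
TC(1,153) = (80,500/1,153)×344 + (1,153/2)×23.1 = $37,334.50
TC(2,665) = (80,500/2,665)×344 + (2,665/2)×23.1 = $41,171.74
Cheaper: Q = 1,153.  Difference = $3,837.25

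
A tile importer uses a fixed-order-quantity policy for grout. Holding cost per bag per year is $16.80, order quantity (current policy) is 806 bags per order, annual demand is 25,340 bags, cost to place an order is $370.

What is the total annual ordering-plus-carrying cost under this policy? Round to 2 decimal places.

$18,402.91

Ordering: D/Q × S = 25,340/806 × $370 = $11,632.51
Holding:  Q/2 × H = 806/2 × $16.8 = $6,770.40
Total = $11,632.51 + $6,770.40 = $18,402.91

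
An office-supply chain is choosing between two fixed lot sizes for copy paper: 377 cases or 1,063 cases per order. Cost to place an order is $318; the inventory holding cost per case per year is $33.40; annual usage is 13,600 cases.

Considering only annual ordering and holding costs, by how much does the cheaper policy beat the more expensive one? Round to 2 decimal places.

$4,053.07

Annual cost at Q: ordering D·S/Q plus holding Q·H/2.
TC(377) = (13,600/377)×318 + (377/2)×33.4 = $17,767.52
TC(1,063) = (13,600/1,063)×318 + (1,063/2)×33.4 = $21,820.59
Lots of 377 are cheaper by $4,053.07.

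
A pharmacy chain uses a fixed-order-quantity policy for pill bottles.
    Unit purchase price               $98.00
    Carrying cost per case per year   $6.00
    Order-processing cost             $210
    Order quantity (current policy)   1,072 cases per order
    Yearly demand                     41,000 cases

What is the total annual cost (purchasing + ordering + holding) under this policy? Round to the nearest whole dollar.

Orders/yr = 41,000/1,072 = 38.246; ordering cost = 38.246 × $210 = $8,031.72
Average inventory = 1,072/2 = 536; holding cost = 536 × $6 = $3,216.00
Purchase cost = D·C = 41,000 × 98 = $4,018,000.00
Total = $8,031.72 + $3,216.00 + $4,018,000.00 = $4,029,247.72

$4,029,248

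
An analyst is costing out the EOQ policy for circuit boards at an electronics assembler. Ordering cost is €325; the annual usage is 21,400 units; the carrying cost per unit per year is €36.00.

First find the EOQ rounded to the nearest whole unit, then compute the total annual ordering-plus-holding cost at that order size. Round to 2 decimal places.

Q* = √(2·D·S / H) = √(2·21,400·325 / 36) = √386,388.9 ≈ 621.60 → Q = 622 units
Ordering: D/Q × S = 21,400/622 × €325 = €11,181.67
Holding:  Q/2 × H = 622/2 × €36 = €11,196.00
Total = €11,181.67 + €11,196.00 = €22,377.67

€22,377.67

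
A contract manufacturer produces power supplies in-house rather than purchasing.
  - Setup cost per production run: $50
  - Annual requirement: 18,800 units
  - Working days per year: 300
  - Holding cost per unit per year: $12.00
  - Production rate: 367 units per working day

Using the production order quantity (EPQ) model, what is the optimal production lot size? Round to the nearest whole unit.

d = 18,800/300 = 62.6667 units/day;  effective holding cost H(1 − d/p) = 12·(1 − 62.6667/367) = 9.95095
Q* = √(2DS / H_eff) = √(2·18,800·50 / 9.95095) ≈ 434.66

435 units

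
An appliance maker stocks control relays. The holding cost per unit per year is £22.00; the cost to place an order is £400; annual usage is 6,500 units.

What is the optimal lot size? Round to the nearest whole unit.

486 units

Q* = √(2·D·S / H) = √(2·6,500·400 / 22) = √236,363.6 ≈ 486.17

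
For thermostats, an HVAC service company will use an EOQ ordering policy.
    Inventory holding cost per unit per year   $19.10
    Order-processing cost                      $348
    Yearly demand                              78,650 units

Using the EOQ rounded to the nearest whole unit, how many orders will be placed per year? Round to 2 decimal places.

46.46 orders per year

2DS/H = 2·78,650·348/19.1 = 2,865,989.53
EOQ = √2,865,989.53 ≈ 1,692.92 → Q = 1,693
Orders per year = D/Q = 78,650 / 1,693 = 46.456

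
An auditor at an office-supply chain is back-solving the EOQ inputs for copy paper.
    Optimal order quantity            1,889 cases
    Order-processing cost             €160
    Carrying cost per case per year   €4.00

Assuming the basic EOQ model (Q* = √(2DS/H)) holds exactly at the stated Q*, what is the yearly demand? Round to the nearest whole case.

44,604 cases per year

From Q* = √(2DS/H) ⇒ Q*² = 2DS/H.
D = Q²H / (2S) = 1,889² × 4 / (2 × 160) = 44,604.01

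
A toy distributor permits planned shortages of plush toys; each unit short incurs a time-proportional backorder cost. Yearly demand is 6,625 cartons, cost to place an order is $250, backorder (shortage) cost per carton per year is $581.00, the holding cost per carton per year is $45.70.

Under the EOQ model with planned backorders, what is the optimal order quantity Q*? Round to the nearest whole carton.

Basic EOQ = √(2·6,625·250/45.7) = 269.228
Backorder adjustment √((H+b)/b) = √((45.7+581)/581) = 1.0386
Q* = 269.228 × 1.0386 ≈ 279.62

280 cartons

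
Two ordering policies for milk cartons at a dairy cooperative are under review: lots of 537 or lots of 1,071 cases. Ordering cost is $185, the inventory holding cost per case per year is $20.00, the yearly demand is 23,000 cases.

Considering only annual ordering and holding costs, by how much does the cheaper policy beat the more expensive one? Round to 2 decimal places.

For each Q, cost = (D/Q)·S + (Q/2)·H.
TC(537) = (23,000/537)×185 + (537/2)×20 = $13,293.65
TC(1,071) = (23,000/1,071)×185 + (1,071/2)×20 = $14,682.92
Lots of 537 are cheaper by $1,389.27.

$1,389.27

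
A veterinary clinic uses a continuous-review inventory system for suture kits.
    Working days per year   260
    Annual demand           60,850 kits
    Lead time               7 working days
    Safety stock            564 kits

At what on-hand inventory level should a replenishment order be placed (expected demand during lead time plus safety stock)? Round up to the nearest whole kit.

2,203 kits

Daily demand d = 60,850 / 260 = 234.038 kits/day
Demand during lead time = 234.038 × 7 = 1,638.27
Reorder point = 1,638.27 + 564 = 2,202.27 → round up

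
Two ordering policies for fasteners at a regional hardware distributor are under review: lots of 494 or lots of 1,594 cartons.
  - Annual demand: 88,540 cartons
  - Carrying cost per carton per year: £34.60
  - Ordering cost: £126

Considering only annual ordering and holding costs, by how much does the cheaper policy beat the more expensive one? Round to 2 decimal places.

Annual cost at Q: ordering D·S/Q plus holding Q·H/2.
TC(494) = (88,540/494)×126 + (494/2)×34.6 = £31,129.28
TC(1,594) = (88,540/1,594)×126 + (1,594/2)×34.6 = £34,574.97
|ΔTC| = |£31,129.28 − £34,574.97| = £3,445.69

£3,445.69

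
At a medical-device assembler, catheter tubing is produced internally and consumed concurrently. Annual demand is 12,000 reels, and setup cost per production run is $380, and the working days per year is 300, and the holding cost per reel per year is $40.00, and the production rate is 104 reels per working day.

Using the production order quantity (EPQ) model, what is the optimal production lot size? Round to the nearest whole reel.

609 reels

Daily demand d = 12,000/300 = 40.000; p = 104; 1 − d/p = 0.61538
EPQ = √(2DS / (H(1 − d/p)))
    = √(2 × 12,000 × 380 / (40 × 0.61538)) ≈ 608.69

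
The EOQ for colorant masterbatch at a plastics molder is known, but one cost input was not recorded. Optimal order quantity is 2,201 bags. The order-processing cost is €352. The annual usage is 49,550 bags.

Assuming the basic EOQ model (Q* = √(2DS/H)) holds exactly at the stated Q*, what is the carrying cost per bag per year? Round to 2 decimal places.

€7.20

From Q* = √(2DS/H) ⇒ Q*² = 2DS/H.
H = 2DS / Q² = 2 × 49,550 × 352 / 2,201² = 7.2007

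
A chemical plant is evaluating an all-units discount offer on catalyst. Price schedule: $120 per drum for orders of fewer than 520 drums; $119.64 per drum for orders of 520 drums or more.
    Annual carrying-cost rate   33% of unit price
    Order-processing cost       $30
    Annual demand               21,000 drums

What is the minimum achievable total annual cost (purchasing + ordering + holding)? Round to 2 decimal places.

$2,523,916.65

H₁ = 33%×$120 = $39.6000;  H₂ = 33%×$119.64 = $39.4812
EOQ₁ = √(2×21,000×30/39.6000) = 178.38  (< 520, feasible at tier 1)
EOQ₂ = √(2×21,000×30/39.4812) = 178.64  (< 520 → use Q = 520 at tier-2 price)
TC(tier 1 (EOQ₁), Q≈178.4) = $2,527,063.71
TC(tier 2, Q≈520.0) = $2,523,916.65
Minimum at tier 2: $2,523,916.65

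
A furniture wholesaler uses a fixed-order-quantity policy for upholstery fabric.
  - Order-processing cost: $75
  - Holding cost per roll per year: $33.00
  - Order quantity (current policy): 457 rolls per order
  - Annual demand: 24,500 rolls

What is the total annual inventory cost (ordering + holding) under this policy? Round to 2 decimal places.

$11,561.29

Orders/yr = 24,500/457 = 53.611; ordering cost = 53.611 × $75 = $4,020.79
Average inventory = 457/2 = 228.5; holding cost = 228.5 × $33 = $7,540.50
Total = $4,020.79 + $7,540.50 = $11,561.29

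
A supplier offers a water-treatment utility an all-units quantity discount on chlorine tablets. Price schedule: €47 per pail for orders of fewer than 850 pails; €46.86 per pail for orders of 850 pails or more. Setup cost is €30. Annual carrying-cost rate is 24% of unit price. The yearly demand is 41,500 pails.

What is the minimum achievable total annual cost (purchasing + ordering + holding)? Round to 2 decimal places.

H₁ = 24%×€47 = €11.2800;  H₂ = 24%×€46.86 = €11.2464
EOQ₁ = √(2×41,500×30/11.2800) = 469.83  (< 850, feasible at tier 1)
EOQ₂ = √(2×41,500×30/11.2464) = 470.54  (< 850 → use Q = 850 at tier-2 price)
TC(tier 1 (EOQ₁), Q≈469.8) = €1,955,799.74
TC(tier 2, Q≈850.0) = €1,950,934.43
Minimum at tier 2: €1,950,934.43

€1,950,934.43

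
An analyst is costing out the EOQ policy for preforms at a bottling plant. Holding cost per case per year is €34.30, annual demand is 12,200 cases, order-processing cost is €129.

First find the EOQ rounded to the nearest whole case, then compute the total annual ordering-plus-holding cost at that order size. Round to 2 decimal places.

Q* = √(2·D·S / H) = √(2·12,200·129 / 34.3) = √91,766.8 ≈ 302.93 → Q = 303 cases
Annual ordering cost = (D/Q)·S = (12,200/303) × 129 = €5,194.06
Annual holding cost  = (Q/2)·H = (303/2) × 34.3 = €5,196.45
Total = €5,194.06 + €5,196.45 = €10,390.51

€10,390.51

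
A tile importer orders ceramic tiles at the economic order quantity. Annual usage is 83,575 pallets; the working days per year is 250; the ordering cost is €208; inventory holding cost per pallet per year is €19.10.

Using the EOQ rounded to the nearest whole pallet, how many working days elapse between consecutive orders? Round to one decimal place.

Optimal lot size Q* = (2 × 83,575 × €208 / €19.1)^½ ≈ 1,349.17 → Q = 1,349 pallets
Cycle time = (working days × Q)/D = (250 × 1,349) / 83,575 = 4.035 days

4.0 days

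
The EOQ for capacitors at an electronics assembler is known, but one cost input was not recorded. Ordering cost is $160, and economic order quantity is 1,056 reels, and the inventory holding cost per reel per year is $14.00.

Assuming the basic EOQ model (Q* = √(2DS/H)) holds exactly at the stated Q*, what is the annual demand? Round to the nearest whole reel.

48,787 reels per year

From Q* = √(2DS/H) ⇒ Q*² = 2DS/H.
D = Q²H / (2S) = 1,056² × 14 / (2 × 160) = 48,787.20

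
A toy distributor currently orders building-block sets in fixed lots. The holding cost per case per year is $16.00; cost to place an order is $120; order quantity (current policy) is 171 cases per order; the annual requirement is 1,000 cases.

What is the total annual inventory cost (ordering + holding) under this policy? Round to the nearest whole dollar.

$2,070

Annual ordering cost = (D/Q)·S = (1,000/171) × 120 = $701.75
Annual holding cost  = (Q/2)·H = (171/2) × 16 = $1,368.00
Total = $701.75 + $1,368.00 = $2,069.75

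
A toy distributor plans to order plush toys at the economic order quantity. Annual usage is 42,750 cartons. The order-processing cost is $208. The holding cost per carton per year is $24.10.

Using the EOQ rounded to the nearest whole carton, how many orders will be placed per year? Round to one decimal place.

Optimal lot size Q* = (2 × 42,750 × $208 / $24.1)^½ ≈ 859.03 → Q = 859
N = D/Q = 42,750/859 ≈ 49.767 orders/yr

49.8 orders per year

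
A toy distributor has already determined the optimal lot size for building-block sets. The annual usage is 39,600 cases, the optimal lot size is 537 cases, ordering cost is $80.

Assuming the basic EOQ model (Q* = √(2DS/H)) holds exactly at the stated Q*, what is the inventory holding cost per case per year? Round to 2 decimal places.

Since Q* = (2DS/H)^½, squaring gives Q*²·H = 2DS.
H = 2DS / Q² = 2 × 39,600 × 80 / 537² = 21.9718

$21.97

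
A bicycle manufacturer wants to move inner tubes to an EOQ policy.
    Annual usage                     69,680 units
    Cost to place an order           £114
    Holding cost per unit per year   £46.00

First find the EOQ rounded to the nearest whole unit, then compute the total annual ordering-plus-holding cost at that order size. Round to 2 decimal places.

£27,033.39

Optimal lot size Q* = (2 × 69,680 × £114 / £46)^½ ≈ 587.68 → Q = 588 units
Annual ordering cost = (D/Q)·S = (69,680/588) × 114 = £13,509.39
Annual holding cost  = (Q/2)·H = (588/2) × 46 = £13,524.00
Total = £13,509.39 + £13,524.00 = £27,033.39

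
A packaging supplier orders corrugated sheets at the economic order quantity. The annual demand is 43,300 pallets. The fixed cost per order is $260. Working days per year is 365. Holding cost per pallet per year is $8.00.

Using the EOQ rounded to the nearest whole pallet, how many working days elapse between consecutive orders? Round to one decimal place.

2DS/H = 2·43,300·260/8 = 2,814,500.00
EOQ = √2,814,500.00 ≈ 1,677.65 → Q = 1,678 pallets
T = Q/D × 365 days = 1,678/43,300 × 365 = 14.145 days

14.1 days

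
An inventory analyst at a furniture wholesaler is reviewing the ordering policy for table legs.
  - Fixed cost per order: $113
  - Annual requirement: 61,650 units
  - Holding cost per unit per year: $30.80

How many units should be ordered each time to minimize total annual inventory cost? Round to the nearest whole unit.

2DS/H = 2·61,650·113/30.8 = 452,366.88
EOQ = √452,366.88 ≈ 672.58

673 units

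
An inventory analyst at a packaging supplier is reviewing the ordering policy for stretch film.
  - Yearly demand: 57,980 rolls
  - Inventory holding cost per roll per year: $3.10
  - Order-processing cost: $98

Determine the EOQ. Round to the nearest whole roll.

2DS/H = 2·57,980·98/3.1 = 3,665,832.26
EOQ = √3,665,832.26 ≈ 1,914.64

1,915 rolls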